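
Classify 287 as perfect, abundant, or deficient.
deficient

Proper divisors of 287: sum = 1 + 7 + 41 = 49
Since 49 < 287, 287 is deficient.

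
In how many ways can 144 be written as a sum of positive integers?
22540654445

p(n) counts ways to write n as a sum of positive integers (order ignored).
Euler's pentagonal recurrence: p(k) = p(k-1) + p(k-2) - p(k-5) - p(k-7) + p(k-12) + p(k-15) - ... (offsets j(3j∓1)/2, signs ++--, p(0)=1, p(<0)=0).
DP table for k = 0..143: p(0)=1, p(1)=1, p(2)=2, p(3)=3, p(4)=5, p(5)=7, p(6)=11, p(7)=15, p(8)=22, p(9)=30, p(10)=42, p(11)=56, p(12)=77, p(13)=101, p(14)=135, p(15)=176, p(16)=231, p(17)=297, p(18)=385, p(19)=490, p(20)=627, p(21)=792, p(22)=1002, p(23)=1255, p(24)=1575, p(25)=1958, p(26)=2436, p(27)=3010, p(28)=3718, p(29)=4565, p(30)=5604, p(31)=6842, p(32)=8349, p(33)=10143, p(34)=12310, p(35)=14883, p(36)=17977, p(37)=21637, p(38)=26015, p(39)=31185, p(40)=37338, p(41)=44583, p(42)=53174, p(43)=63261, p(44)=75175, p(45)=89134, p(46)=105558, p(47)=124754, p(48)=147273, p(49)=173525, p(50)=204226, p(51)=239943, p(52)=281589, p(53)=329931, p(54)=386155, p(55)=451276, p(56)=526823, p(57)=614154, p(58)=715220, p(59)=831820, p(60)=966467, p(61)=1121505, p(62)=1300156, p(63)=1505499, p(64)=1741630, p(65)=2012558, p(66)=2323520, p(67)=2679689, p(68)=3087735, p(69)=3554345, p(70)=4087968, p(71)=4697205, p(72)=5392783, p(73)=6185689, p(74)=7089500, p(75)=8118264, p(76)=9289091, p(77)=10619863, p(78)=12132164, p(79)=13848650, p(80)=15796476, p(81)=18004327, p(82)=20506255, p(83)=23338469, p(84)=26543660, p(85)=30167357, p(86)=34262962, p(87)=38887673, p(88)=44108109, p(89)=49995925, p(90)=56634173, p(91)=64112359, p(92)=72533807, p(93)=82010177, p(94)=92669720, p(95)=104651419, p(96)=118114304, p(97)=133230930, p(98)=150198136, p(99)=169229875, p(100)=190569292, p(101)=214481126, p(102)=241265379, p(103)=271248950, p(104)=304801365, p(105)=342325709, p(106)=384276336, p(107)=431149389, p(108)=483502844, p(109)=541946240, p(110)=607163746, p(111)=679903203, p(112)=761002156, p(113)=851376628, p(114)=952050665, p(115)=1064144451, p(116)=1188908248, p(117)=1327710076, p(118)=1482074143, p(119)=1653668665, p(120)=1844349560, p(121)=2056148051, p(122)=2291320912, p(123)=2552338241, p(124)=2841940500, p(125)=3163127352, p(126)=3519222692, p(127)=3913864295, p(128)=4351078600, p(129)=4835271870, p(130)=5371315400, p(131)=5964539504, p(132)=6620830889, p(133)=7346629512, p(134)=8149040695, p(135)=9035836076, p(136)=10015581680, p(137)=11097645016, p(138)=12292341831, p(139)=13610949895, p(140)=15065878135, p(141)=16670689208, p(142)=18440293320, p(143)=20390982757.
Final step: p(144) = p(143) + p(142) - p(139) - p(137) + p(132) + p(129) - p(122) - p(118) + p(109) + p(104) - p(93) - p(87) + p(74) + p(67) - p(52) - p(44) + p(27) + p(18)
= 20390982757 + 18440293320 - 13610949895 - 11097645016 + 6620830889 + 4835271870 - 2291320912 - 1482074143 + 541946240 + 304801365 - 82010177 - 38887673 + 7089500 + 2679689 - 281589 - 75175 + 3010 + 385
= 22540654445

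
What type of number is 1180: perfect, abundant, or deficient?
abundant

Proper divisors of 1180: sum = 1 + 2 + 4 + 5 + 10 + 20 + 59 + 118 + 236 + 295 + 590 = 1340
Since 1340 > 1180, 1180 is abundant.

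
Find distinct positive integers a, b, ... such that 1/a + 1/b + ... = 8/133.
1/17 + 1/754 + 1/1704794

Greedy algorithm:
8/133: ceiling(133/8) = 17, use 1/17
3/2261: ceiling(2261/3) = 754, use 1/754
1/1704794: ceiling(1704794/1) = 1704794, use 1/1704794
Result: 8/133 = 1/17 + 1/754 + 1/1704794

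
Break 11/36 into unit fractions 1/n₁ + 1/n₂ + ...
1/4 + 1/18

Greedy algorithm:
11/36: ceiling(36/11) = 4, use 1/4
1/18: ceiling(18/1) = 18, use 1/18
Result: 11/36 = 1/4 + 1/18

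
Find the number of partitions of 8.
22

p(n) counts ways to write n as a sum of positive integers (order ignored).
Examples: 8; 7 + 1; 6 + 2; 6 + 1 + 1; 5 + 3; ... (22 total)
p(8) = 22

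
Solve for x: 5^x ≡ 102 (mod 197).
169

Baby-step giant-step with step n = ⌈√197⌉ = 15.
Baby steps 5^j mod 197 (j:value) for j=0..14: 0:1, 1:5, 2:25, 3:125, 4:34, 5:170, 6:62, 7:113, 8:171, 9:67, 10:138, 11:99, 12:101, 13:111, 14:161.
Giant-step multiplier: 5^(-15) ≡ 5^(196-15) = 5^181 ≡ 58 (mod 197).
Giant steps γ_i = 102·58^i mod 197: γ_0=102, γ_1=6, γ_2=151, γ_3=90, γ_4=98, γ_5=168, γ_6=91, γ_7=156, γ_8=183, γ_9=173, γ_10=184, γ_11=34 (in table at j=4).
x = i·n + j = 11·15 + 4 = 169.
Check: 5^169 ≡ 102 (mod 197).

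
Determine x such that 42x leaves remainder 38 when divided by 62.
x ≡ 26 (mod 31)

gcd(42, 62) = 2, which divides 38, so solutions exist.
Divide through by 2: 21x ≡ 19 (mod 31).
Find 21^(-1) mod 31 by the extended Euclidean algorithm:
31 = 1 × 21 + 10  ⟹  10 = (1)·31 + (-1)·21
21 = 2 × 10 + 1  ⟹  1 = (-2)·31 + (3)·21
So (3)·21 ≡ 1 (mod 31), i.e. 21^(-1) ≡ 3 (mod 31).
x ≡ 3 × 19 = 57 ≡ 26 (mod 31).
Check: 42 × 26 = 1092 ≡ 38 (mod 62).
x ≡ 26 (mod 31), giving 2 solutions mod 62.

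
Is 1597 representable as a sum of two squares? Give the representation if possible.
21² + 34² (a=21, b=34)

Factorization: 1597 = 1597
By Fermat: n is sum of two squares iff every prime p ≡ 3 (mod 4) appears to even power.
All primes ≡ 3 (mod 4) appear to even power.
Search a = 0, 1, 2, … for 1597 - a² a perfect square: first hit at a = 21: 1597 - 441 = 1156 = 34².
1597 = 21² + 34² = 441 + 1156 ✓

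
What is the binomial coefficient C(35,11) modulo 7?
0

Using Lucas' theorem:
Write n=35 and k=11 in base 7:
n in base 7: [5, 0]
k in base 7: [1, 4]
C(35,11) mod 7 = ∏ C(n_i, k_i) mod 7
Digit binomials (mod 7): C(5,1) = 5; C(0,4) = 0 (k_i > n_i)
Product: 5 × 0 = 0 ≡ 0 (mod 7)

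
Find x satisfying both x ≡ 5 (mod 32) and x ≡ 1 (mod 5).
101

Using Chinese Remainder Theorem:
M = 32 × 5 = 160
M1 = 5, M2 = 32
y1 = 5^(-1) mod 32 = 13
y2 = 32^(-1) mod 5 = 3
x = (5×5×13 + 1×32×3) mod 160 = 101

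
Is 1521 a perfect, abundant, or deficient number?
deficient

Proper divisors of 1521: sum = 1 + 3 + 9 + 13 + 39 + 117 + 169 + 507 = 858
Since 858 < 1521, 1521 is deficient.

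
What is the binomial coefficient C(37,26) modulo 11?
3

Using Lucas' theorem:
Write n=37 and k=26 in base 11:
n in base 11: [3, 4]
k in base 11: [2, 4]
C(37,26) mod 11 = ∏ C(n_i, k_i) mod 11
Digit binomials (mod 11): C(3,2) = 3; C(4,4) = 1
Product: 3 × 1 = 3 ≡ 3 (mod 11)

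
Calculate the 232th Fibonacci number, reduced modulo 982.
391

Matrix identity: Q^n = [[F_(n+1), F_n], [F_n, F_(n-1)]] with Q = [[1,1],[1,0]].
n = 232 = 11101000₂. Square-and-multiply, entries mod 982:
Q^1 = [[1,1],[1,0]]
Q^3 = (Q^1)²·Q = [[3,2],[2,1]]
Q^7 = (Q^3)²·Q = [[21,13],[13,8]]
Q^14 = (Q^7)² = [[610,377],[377,233]]
Q^29 = (Q^14)²·Q = [[286,643],[643,625]]
Q^58 = (Q^29)² = [[317,501],[501,798]]
Q^116 = (Q^58)² = [[916,839],[839,77]]
Q^232 = (Q^116)² = [[255,391],[391,846]]
F_232 mod 982 = Q^232[0][1] = 391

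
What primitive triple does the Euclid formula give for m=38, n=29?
(603, 2204, 2285)

Euclid's formula: a = m² - n², b = 2mn, c = m² + n²
m = 38, n = 29
a = 38² - 29² = 1444 - 841 = 603
b = 2 × 38 × 29 = 2204
c = 38² + 29² = 1444 + 841 = 2285
Verification: 603² + 2204² = 363609 + 4857616 = 5221225 = 2285² ✓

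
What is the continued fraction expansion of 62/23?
[2; 1, 2, 3, 2]

Euclidean algorithm steps:
62 = 2 × 23 + 16
23 = 1 × 16 + 7
16 = 2 × 7 + 2
7 = 3 × 2 + 1
2 = 2 × 1 + 0
Continued fraction: [2; 1, 2, 3, 2]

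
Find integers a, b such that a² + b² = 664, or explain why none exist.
Not possible

Factorization: 664 = 2^3 × 83
By Fermat: n is sum of two squares iff every prime p ≡ 3 (mod 4) appears to even power.
Prime(s) ≡ 3 (mod 4) with odd exponent: [(83, 1)]
Therefore 664 cannot be expressed as a² + b².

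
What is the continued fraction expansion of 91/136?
[0; 1, 2, 45]

Euclidean algorithm steps:
91 = 0 × 136 + 91
136 = 1 × 91 + 45
91 = 2 × 45 + 1
45 = 45 × 1 + 0
Continued fraction: [0; 1, 2, 45]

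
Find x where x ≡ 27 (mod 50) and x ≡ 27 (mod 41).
27

Using Chinese Remainder Theorem:
M = 50 × 41 = 2050
M1 = 41, M2 = 50
y1 = 41^(-1) mod 50 = 11
y2 = 50^(-1) mod 41 = 32
x = (27×41×11 + 27×50×32) mod 2050 = 27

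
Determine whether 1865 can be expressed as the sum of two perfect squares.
4² + 43² (a=4, b=43)

Factorization: 1865 = 5 × 373
By Fermat: n is sum of two squares iff every prime p ≡ 3 (mod 4) appears to even power.
All primes ≡ 3 (mod 4) appear to even power.
Search a = 0, 1, 2, … for 1865 - a² a perfect square: first hit at a = 4: 1865 - 16 = 1849 = 43².
1865 = 4² + 43² = 16 + 1849 ✓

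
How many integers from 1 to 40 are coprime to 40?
16

40 = 2^3 × 5
φ(n) = n × ∏(1 - 1/p) for each prime p dividing n
φ(40) = 40 × (1 - 1/2) × (1 - 1/5) = 16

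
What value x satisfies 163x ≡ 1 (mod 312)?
67

gcd(163, 312) = 1, so the inverse exists.
Extended Euclidean algorithm on (312, 163):
312 = 1 × 163 + 149  ⟹  149 = (1)·312 + (-1)·163
163 = 1 × 149 + 14  ⟹  14 = (-1)·312 + (2)·163
149 = 10 × 14 + 9  ⟹  9 = (11)·312 + (-21)·163
14 = 1 × 9 + 5  ⟹  5 = (-12)·312 + (23)·163
9 = 1 × 5 + 4  ⟹  4 = (23)·312 + (-44)·163
5 = 1 × 4 + 1  ⟹  1 = (-35)·312 + (67)·163
So (67)·163 ≡ 1 (mod 312), i.e. 163^(-1) ≡ 67 (mod 312).
Check: 163 × 67 = 10921 ≡ 1 (mod 312)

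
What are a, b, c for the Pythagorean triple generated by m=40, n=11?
(1479, 880, 1721)

Euclid's formula: a = m² - n², b = 2mn, c = m² + n²
m = 40, n = 11
a = 40² - 11² = 1600 - 121 = 1479
b = 2 × 40 × 11 = 880
c = 40² + 11² = 1600 + 121 = 1721
Verification: 1479² + 880² = 2187441 + 774400 = 2961841 = 1721² ✓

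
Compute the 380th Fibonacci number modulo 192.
189

Matrix identity: Q^n = [[F_(n+1), F_n], [F_n, F_(n-1)]] with Q = [[1,1],[1,0]].
n = 380 = 101111100₂. Square-and-multiply, entries mod 192:
Q^1 = [[1,1],[1,0]]
Q^2 = (Q^1)² = [[2,1],[1,1]]
Q^5 = (Q^2)²·Q = [[8,5],[5,3]]
Q^11 = (Q^5)²·Q = [[144,89],[89,55]]
Q^23 = (Q^11)²·Q = [[96,49],[49,47]]
Q^47 = (Q^23)²·Q = [[0,97],[97,95]]
Q^95 = (Q^47)²·Q = [[0,1],[1,191]]
Q^190 = (Q^95)² = [[1,191],[191,2]]
Q^380 = (Q^190)² = [[2,189],[189,5]]
F_380 mod 192 = Q^380[0][1] = 189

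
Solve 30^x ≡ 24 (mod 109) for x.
59

Baby-step giant-step with step n = ⌈√109⌉ = 11.
Baby steps 30^j mod 109 (j:value) for j=0..10: 0:1, 1:30, 2:28, 3:77, 4:21, 5:85, 6:43, 7:91, 8:5, 9:41, 10:31.
Giant-step multiplier: 30^(-11) ≡ 30^(108-11) = 30^97 ≡ 47 (mod 109).
Giant steps γ_i = 24·47^i mod 109: γ_0=24, γ_1=38, γ_2=42, γ_3=12, γ_4=19, γ_5=21 (in table at j=4).
x = i·n + j = 5·11 + 4 = 59.
Check: 30^59 ≡ 24 (mod 109).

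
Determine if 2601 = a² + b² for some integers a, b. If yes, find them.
0² + 51² (a=0, b=51)

Factorization: 2601 = 3^2 × 17^2
By Fermat: n is sum of two squares iff every prime p ≡ 3 (mod 4) appears to even power.
All primes ≡ 3 (mod 4) appear to even power.
Search a = 0, 1, 2, … for 2601 - a² a perfect square: first hit at a = 0: 2601 - 0 = 2601 = 51².
2601 = 0² + 51² = 0 + 2601 ✓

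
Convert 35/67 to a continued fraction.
[0; 1, 1, 10, 1, 2]

Euclidean algorithm steps:
35 = 0 × 67 + 35
67 = 1 × 35 + 32
35 = 1 × 32 + 3
32 = 10 × 3 + 2
3 = 1 × 2 + 1
2 = 2 × 1 + 0
Continued fraction: [0; 1, 1, 10, 1, 2]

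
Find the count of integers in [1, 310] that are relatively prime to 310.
120

310 = 2 × 5 × 31
φ(n) = n × ∏(1 - 1/p) for each prime p dividing n
φ(310) = 310 × (1 - 1/2) × (1 - 1/5) × (1 - 1/31) = 120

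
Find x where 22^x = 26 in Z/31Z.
25

Baby-step giant-step with step n = ⌈√31⌉ = 6.
Baby steps 22^j mod 31 (j:value) for j=0..5: 0:1, 1:22, 2:19, 3:15, 4:20, 5:6.
Giant-step multiplier: 22^(-6) ≡ 22^(30-6) = 22^24 ≡ 4 (mod 31).
Giant steps γ_i = 26·4^i mod 31: γ_0=26, γ_1=11, γ_2=13, γ_3=21, γ_4=22 (in table at j=1).
x = i·n + j = 4·6 + 1 = 25.
Check: 22^25 ≡ 26 (mod 31).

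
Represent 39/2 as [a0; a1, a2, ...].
[19; 2]

Euclidean algorithm steps:
39 = 19 × 2 + 1
2 = 2 × 1 + 0
Continued fraction: [19; 2]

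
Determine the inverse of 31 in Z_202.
189

gcd(31, 202) = 1, so the inverse exists.
Extended Euclidean algorithm on (202, 31):
202 = 6 × 31 + 16  ⟹  16 = (1)·202 + (-6)·31
31 = 1 × 16 + 15  ⟹  15 = (-1)·202 + (7)·31
16 = 1 × 15 + 1  ⟹  1 = (2)·202 + (-13)·31
So (-13)·31 ≡ 1 (mod 202), i.e. 31^(-1) ≡ -13 ≡ 189 (mod 202).
Check: 31 × 189 = 5859 ≡ 1 (mod 202)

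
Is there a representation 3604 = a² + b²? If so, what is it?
2² + 60² (a=2, b=60)

Factorization: 3604 = 2^2 × 17 × 53
By Fermat: n is sum of two squares iff every prime p ≡ 3 (mod 4) appears to even power.
All primes ≡ 3 (mod 4) appear to even power.
Search a = 0, 1, 2, … for 3604 - a² a perfect square: first hit at a = 2: 3604 - 4 = 3600 = 60².
3604 = 2² + 60² = 4 + 3600 ✓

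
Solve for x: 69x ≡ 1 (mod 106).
63

gcd(69, 106) = 1, so the inverse exists.
Extended Euclidean algorithm on (106, 69):
106 = 1 × 69 + 37  ⟹  37 = (1)·106 + (-1)·69
69 = 1 × 37 + 32  ⟹  32 = (-1)·106 + (2)·69
37 = 1 × 32 + 5  ⟹  5 = (2)·106 + (-3)·69
32 = 6 × 5 + 2  ⟹  2 = (-13)·106 + (20)·69
5 = 2 × 2 + 1  ⟹  1 = (28)·106 + (-43)·69
So (-43)·69 ≡ 1 (mod 106), i.e. 69^(-1) ≡ -43 ≡ 63 (mod 106).
Check: 69 × 63 = 4347 ≡ 1 (mod 106)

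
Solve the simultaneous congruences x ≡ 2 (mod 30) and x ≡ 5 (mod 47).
992

Using Chinese Remainder Theorem:
M = 30 × 47 = 1410
M1 = 47, M2 = 30
y1 = 47^(-1) mod 30 = 23
y2 = 30^(-1) mod 47 = 11
x = (2×47×23 + 5×30×11) mod 1410 = 992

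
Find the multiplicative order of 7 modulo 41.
40

41 is prime, so ord(7) divides φ(41) = 40.
Divisors of 40: 1, 2, 4, 5, 8, 10, 20, 40.
Repeated squaring: 7^1 ≡ 7, 7^2 ≡ 8, 7^4 ≡ 23, 7^8 ≡ 37, 7^16 ≡ 16, 7^32 ≡ 10 (mod 41).
Test 7^d mod 41 for each divisor d in increasing order:
7^1 ≡ 7
7^2 ≡ 8
7^4 ≡ 23
7^5 = 7^4·7^1 ≡ 38
7^8 ≡ 37
7^10 = 7^8·7^2 ≡ 9
7^20 = 7^16·7^4 ≡ 40
7^40 = 7^32·7^8 ≡ 1  ← first divisor giving 1
The order is 40.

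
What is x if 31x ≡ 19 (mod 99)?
x ≡ 7 (mod 99)

gcd(31, 99) = 1, which divides 19, so solutions exist.
Find 31^(-1) mod 99 by the extended Euclidean algorithm:
99 = 3 × 31 + 6  ⟹  6 = (1)·99 + (-3)·31
31 = 5 × 6 + 1  ⟹  1 = (-5)·99 + (16)·31
So (16)·31 ≡ 1 (mod 99), i.e. 31^(-1) ≡ 16 (mod 99).
x ≡ 16 × 19 = 304 ≡ 7 (mod 99).
Check: 31 × 7 = 217 ≡ 19 (mod 99).
Unique solution: x ≡ 7 (mod 99)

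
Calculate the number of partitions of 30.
5604

p(n) counts ways to write n as a sum of positive integers (order ignored).
Euler's pentagonal recurrence: p(k) = p(k-1) + p(k-2) - p(k-5) - p(k-7) + p(k-12) + p(k-15) - ... (offsets j(3j∓1)/2, signs ++--, p(0)=1, p(<0)=0).
DP table for k = 0..29: p(0)=1, p(1)=1, p(2)=2, p(3)=3, p(4)=5, p(5)=7, p(6)=11, p(7)=15, p(8)=22, p(9)=30, p(10)=42, p(11)=56, p(12)=77, p(13)=101, p(14)=135, p(15)=176, p(16)=231, p(17)=297, p(18)=385, p(19)=490, p(20)=627, p(21)=792, p(22)=1002, p(23)=1255, p(24)=1575, p(25)=1958, p(26)=2436, p(27)=3010, p(28)=3718, p(29)=4565.
Final step: p(30) = p(29) + p(28) - p(25) - p(23) + p(18) + p(15) - p(8) - p(4)
= 4565 + 3718 - 1958 - 1255 + 385 + 176 - 22 - 5
= 5604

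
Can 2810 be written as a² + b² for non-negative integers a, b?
1² + 53² (a=1, b=53)

Factorization: 2810 = 2 × 5 × 281
By Fermat: n is sum of two squares iff every prime p ≡ 3 (mod 4) appears to even power.
All primes ≡ 3 (mod 4) appear to even power.
Search a = 0, 1, 2, … for 2810 - a² a perfect square: first hit at a = 1: 2810 - 1 = 2809 = 53².
2810 = 1² + 53² = 1 + 2809 ✓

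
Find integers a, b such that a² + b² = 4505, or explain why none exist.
4² + 67² (a=4, b=67)

Factorization: 4505 = 5 × 17 × 53
By Fermat: n is sum of two squares iff every prime p ≡ 3 (mod 4) appears to even power.
All primes ≡ 3 (mod 4) appear to even power.
Search a = 0, 1, 2, … for 4505 - a² a perfect square: first hit at a = 4: 4505 - 16 = 4489 = 67².
4505 = 4² + 67² = 16 + 4489 ✓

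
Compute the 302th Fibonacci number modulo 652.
205

Matrix identity: Q^n = [[F_(n+1), F_n], [F_n, F_(n-1)]] with Q = [[1,1],[1,0]].
n = 302 = 100101110₂. Square-and-multiply, entries mod 652:
Q^1 = [[1,1],[1,0]]
Q^2 = (Q^1)² = [[2,1],[1,1]]
Q^4 = (Q^2)² = [[5,3],[3,2]]
Q^9 = (Q^4)²·Q = [[55,34],[34,21]]
Q^18 = (Q^9)² = [[269,628],[628,293]]
Q^37 = (Q^18)²·Q = [[117,565],[565,204]]
Q^75 = (Q^37)²·Q = [[503,394],[394,109]]
Q^151 = (Q^75)²·Q = [[633,93],[93,540]]
Q^302 = (Q^151)² = [[534,205],[205,329]]
F_302 mod 652 = Q^302[0][1] = 205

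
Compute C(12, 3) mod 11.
0

Using Lucas' theorem:
Write n=12 and k=3 in base 11:
n in base 11: [1, 1]
k in base 11: [0, 3]
C(12,3) mod 11 = ∏ C(n_i, k_i) mod 11
Digit binomials (mod 11): C(1,0) = 1; C(1,3) = 0 (k_i > n_i)
Product: 1 × 0 = 0 ≡ 0 (mod 11)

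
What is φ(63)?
36

63 = 3^2 × 7
φ(n) = n × ∏(1 - 1/p) for each prime p dividing n
φ(63) = 63 × (1 - 1/3) × (1 - 1/7) = 36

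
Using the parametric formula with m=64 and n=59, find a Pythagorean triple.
(615, 7552, 7577)

Euclid's formula: a = m² - n², b = 2mn, c = m² + n²
m = 64, n = 59
a = 64² - 59² = 4096 - 3481 = 615
b = 2 × 64 × 59 = 7552
c = 64² + 59² = 4096 + 3481 = 7577
Verification: 615² + 7552² = 378225 + 57032704 = 57410929 = 7577² ✓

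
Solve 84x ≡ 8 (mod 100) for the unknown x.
x ≡ 12 (mod 25)

gcd(84, 100) = 4, which divides 8, so solutions exist.
Divide through by 4: 21x ≡ 2 (mod 25).
Find 21^(-1) mod 25 by the extended Euclidean algorithm:
25 = 1 × 21 + 4  ⟹  4 = (1)·25 + (-1)·21
21 = 5 × 4 + 1  ⟹  1 = (-5)·25 + (6)·21
So (6)·21 ≡ 1 (mod 25), i.e. 21^(-1) ≡ 6 (mod 25).
x ≡ 6 × 2 = 12 ≡ 12 (mod 25).
Check: 84 × 12 = 1008 ≡ 8 (mod 100).
x ≡ 12 (mod 25), giving 4 solutions mod 100.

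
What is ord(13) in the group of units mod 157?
6

157 is prime, so ord(13) divides φ(157) = 156.
Divisors of 156: 1, 2, 3, 4, 6, 12, 13, 26, 39, 52, 78, 156.
Repeated squaring: 13^1 ≡ 13, 13^2 ≡ 12, 13^4 ≡ 144, 13^8 ≡ 12, 13^16 ≡ 144, 13^32 ≡ 12, 13^64 ≡ 144, 13^128 ≡ 12 (mod 157).
Test 13^d mod 157 for each divisor d in increasing order:
13^1 ≡ 13
13^2 ≡ 12
13^3 = 13^2·13^1 ≡ 156
13^4 ≡ 144
13^6 = 13^4·13^2 ≡ 1  ← first divisor giving 1
The order is 6.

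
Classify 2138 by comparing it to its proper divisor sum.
deficient

Proper divisors of 2138: sum = 1 + 2 + 1069 = 1072
Since 1072 < 2138, 2138 is deficient.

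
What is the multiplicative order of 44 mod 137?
68

137 is prime, so ord(44) divides φ(137) = 136.
Divisors of 136: 1, 2, 4, 8, 17, 34, 68, 136.
Repeated squaring: 44^1 ≡ 44, 44^2 ≡ 18, 44^4 ≡ 50, 44^8 ≡ 34, 44^16 ≡ 60, 44^32 ≡ 38, 44^64 ≡ 74, 44^128 ≡ 133 (mod 137).
Test 44^d mod 137 for each divisor d in increasing order:
44^1 ≡ 44
44^2 ≡ 18
44^4 ≡ 50
44^8 ≡ 34
44^17 = 44^16·44^1 ≡ 37
44^34 = 44^32·44^2 ≡ 136
44^68 = 44^64·44^4 ≡ 1  ← first divisor giving 1
The order is 68.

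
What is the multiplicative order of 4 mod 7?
3

7 is prime, so ord(4) divides φ(7) = 6.
Divisors of 6: 1, 2, 3, 6.
Repeated squaring: 4^1 ≡ 4, 4^2 ≡ 2, 4^4 ≡ 4 (mod 7).
Test 4^d mod 7 for each divisor d in increasing order:
4^1 ≡ 4
4^2 ≡ 2
4^3 = 4^2·4^1 ≡ 1  ← first divisor giving 1
The order is 3.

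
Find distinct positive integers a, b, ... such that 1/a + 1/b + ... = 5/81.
1/17 + 1/345 + 1/158355

Greedy algorithm:
5/81: ceiling(81/5) = 17, use 1/17
4/1377: ceiling(1377/4) = 345, use 1/345
1/158355: ceiling(158355/1) = 158355, use 1/158355
Result: 5/81 = 1/17 + 1/345 + 1/158355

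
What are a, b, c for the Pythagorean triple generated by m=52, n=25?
(2079, 2600, 3329)

Euclid's formula: a = m² - n², b = 2mn, c = m² + n²
m = 52, n = 25
a = 52² - 25² = 2704 - 625 = 2079
b = 2 × 52 × 25 = 2600
c = 52² + 25² = 2704 + 625 = 3329
Verification: 2079² + 2600² = 4322241 + 6760000 = 11082241 = 3329² ✓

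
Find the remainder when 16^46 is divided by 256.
0

Repeated squaring. Binary of 46 = 101110.
16^1 ≡ 16 (mod 256); 16^2 ≡ 0 (mod 256); 16^4 ≡ 0 (mod 256); 16^8 ≡ 0 (mod 256); 16^16 ≡ 0 (mod 256); 16^32 ≡ 0 (mod 256)
16^46 = 16^2 × 16^4 × 16^8 × 16^32 ≡ 0 (mod 256)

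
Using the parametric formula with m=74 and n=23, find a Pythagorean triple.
(4947, 3404, 6005)

Euclid's formula: a = m² - n², b = 2mn, c = m² + n²
m = 74, n = 23
a = 74² - 23² = 5476 - 529 = 4947
b = 2 × 74 × 23 = 3404
c = 74² + 23² = 5476 + 529 = 6005
Verification: 4947² + 3404² = 24472809 + 11587216 = 36060025 = 6005² ✓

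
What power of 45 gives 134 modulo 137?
121

Baby-step giant-step with step n = ⌈√137⌉ = 12.
Baby steps 45^j mod 137 (j:value) for j=0..11: 0:1, 1:45, 2:107, 3:20, 4:78, 5:85, 6:126, 7:53, 8:56, 9:54, 10:101, 11:24.
Giant-step multiplier: 45^(-12) ≡ 45^(136-12) = 45^124 ≡ 77 (mod 137).
Giant steps γ_i = 134·77^i mod 137: γ_0=134, γ_1=43, γ_2=23, γ_3=127, γ_4=52, γ_5=31, γ_6=58, γ_7=82, γ_8=12, γ_9=102, γ_10=45 (in table at j=1).
x = i·n + j = 10·12 + 1 = 121.
Check: 45^121 ≡ 134 (mod 137).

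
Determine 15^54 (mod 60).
45

Repeated squaring. Binary of 54 = 110110.
15^1 ≡ 15 (mod 60); 15^2 ≡ 45 (mod 60); 15^4 ≡ 45 (mod 60); 15^8 ≡ 45 (mod 60); 15^16 ≡ 45 (mod 60); 15^32 ≡ 45 (mod 60)
15^54 = 15^2 × 15^4 × 15^16 × 15^32 ≡ 45 (mod 60)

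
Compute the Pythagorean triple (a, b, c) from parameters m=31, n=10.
(861, 620, 1061)

Euclid's formula: a = m² - n², b = 2mn, c = m² + n²
m = 31, n = 10
a = 31² - 10² = 961 - 100 = 861
b = 2 × 31 × 10 = 620
c = 31² + 10² = 961 + 100 = 1061
Verification: 861² + 620² = 741321 + 384400 = 1125721 = 1061² ✓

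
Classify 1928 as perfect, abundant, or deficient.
deficient

Proper divisors of 1928: sum = 1 + 2 + 4 + 8 + 241 + 482 + 964 = 1702
Since 1702 < 1928, 1928 is deficient.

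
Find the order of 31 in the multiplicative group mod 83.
41

83 is prime, so ord(31) divides φ(83) = 82.
Divisors of 82: 1, 2, 41, 82.
Repeated squaring: 31^1 ≡ 31, 31^2 ≡ 48, 31^4 ≡ 63, 31^8 ≡ 68, 31^16 ≡ 59, 31^32 ≡ 78, 31^64 ≡ 25 (mod 83).
Test 31^d mod 83 for each divisor d in increasing order:
31^1 ≡ 31
31^2 ≡ 48
31^41 = 31^32·31^8·31^1 ≡ 1  ← first divisor giving 1
The order is 41.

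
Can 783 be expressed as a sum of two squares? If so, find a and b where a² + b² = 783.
Not possible

Factorization: 783 = 3^3 × 29
By Fermat: n is sum of two squares iff every prime p ≡ 3 (mod 4) appears to even power.
Prime(s) ≡ 3 (mod 4) with odd exponent: [(3, 3)]
Therefore 783 cannot be expressed as a² + b².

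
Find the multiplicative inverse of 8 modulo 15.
2

gcd(8, 15) = 1, so the inverse exists.
Extended Euclidean algorithm on (15, 8):
15 = 1 × 8 + 7  ⟹  7 = (1)·15 + (-1)·8
8 = 1 × 7 + 1  ⟹  1 = (-1)·15 + (2)·8
So (2)·8 ≡ 1 (mod 15), i.e. 8^(-1) ≡ 2 (mod 15).
Check: 8 × 2 = 16 ≡ 1 (mod 15)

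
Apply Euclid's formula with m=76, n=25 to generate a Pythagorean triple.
(5151, 3800, 6401)

Euclid's formula: a = m² - n², b = 2mn, c = m² + n²
m = 76, n = 25
a = 76² - 25² = 5776 - 625 = 5151
b = 2 × 76 × 25 = 3800
c = 76² + 25² = 5776 + 625 = 6401
Verification: 5151² + 3800² = 26532801 + 14440000 = 40972801 = 6401² ✓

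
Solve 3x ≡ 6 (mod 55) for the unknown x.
x ≡ 2 (mod 55)

gcd(3, 55) = 1, which divides 6, so solutions exist.
Find 3^(-1) mod 55 by the extended Euclidean algorithm:
55 = 18 × 3 + 1  ⟹  1 = (1)·55 + (-18)·3
So (-18)·3 ≡ 1 (mod 55), i.e. 3^(-1) ≡ -18 ≡ 37 (mod 55).
x ≡ 37 × 6 = 222 ≡ 2 (mod 55).
Check: 3 × 2 = 6 ≡ 6 (mod 55).
Unique solution: x ≡ 2 (mod 55)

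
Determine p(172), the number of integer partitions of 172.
330495499613

p(n) counts ways to write n as a sum of positive integers (order ignored).
Euler's pentagonal recurrence: p(k) = p(k-1) + p(k-2) - p(k-5) - p(k-7) + p(k-12) + p(k-15) - ... (offsets j(3j∓1)/2, signs ++--, p(0)=1, p(<0)=0).
DP table for k = 0..171: p(0)=1, p(1)=1, p(2)=2, p(3)=3, p(4)=5, p(5)=7, p(6)=11, p(7)=15, p(8)=22, p(9)=30, p(10)=42, p(11)=56, p(12)=77, p(13)=101, p(14)=135, p(15)=176, p(16)=231, p(17)=297, p(18)=385, p(19)=490, p(20)=627, p(21)=792, p(22)=1002, p(23)=1255, p(24)=1575, p(25)=1958, p(26)=2436, p(27)=3010, p(28)=3718, p(29)=4565, p(30)=5604, p(31)=6842, p(32)=8349, p(33)=10143, p(34)=12310, p(35)=14883, p(36)=17977, p(37)=21637, p(38)=26015, p(39)=31185, p(40)=37338, p(41)=44583, p(42)=53174, p(43)=63261, p(44)=75175, p(45)=89134, p(46)=105558, p(47)=124754, p(48)=147273, p(49)=173525, p(50)=204226, p(51)=239943, p(52)=281589, p(53)=329931, p(54)=386155, p(55)=451276, p(56)=526823, p(57)=614154, p(58)=715220, p(59)=831820, p(60)=966467, p(61)=1121505, p(62)=1300156, p(63)=1505499, p(64)=1741630, p(65)=2012558, p(66)=2323520, p(67)=2679689, p(68)=3087735, p(69)=3554345, p(70)=4087968, p(71)=4697205, p(72)=5392783, p(73)=6185689, p(74)=7089500, p(75)=8118264, p(76)=9289091, p(77)=10619863, p(78)=12132164, p(79)=13848650, p(80)=15796476, p(81)=18004327, p(82)=20506255, p(83)=23338469, p(84)=26543660, p(85)=30167357, p(86)=34262962, p(87)=38887673, p(88)=44108109, p(89)=49995925, p(90)=56634173, p(91)=64112359, p(92)=72533807, p(93)=82010177, p(94)=92669720, p(95)=104651419, p(96)=118114304, p(97)=133230930, p(98)=150198136, p(99)=169229875, p(100)=190569292, p(101)=214481126, p(102)=241265379, p(103)=271248950, p(104)=304801365, p(105)=342325709, p(106)=384276336, p(107)=431149389, p(108)=483502844, p(109)=541946240, p(110)=607163746, p(111)=679903203, p(112)=761002156, p(113)=851376628, p(114)=952050665, p(115)=1064144451, p(116)=1188908248, p(117)=1327710076, p(118)=1482074143, p(119)=1653668665, p(120)=1844349560, p(121)=2056148051, p(122)=2291320912, p(123)=2552338241, p(124)=2841940500, p(125)=3163127352, p(126)=3519222692, p(127)=3913864295, p(128)=4351078600, p(129)=4835271870, p(130)=5371315400, p(131)=5964539504, p(132)=6620830889, p(133)=7346629512, p(134)=8149040695, p(135)=9035836076, p(136)=10015581680, p(137)=11097645016, p(138)=12292341831, p(139)=13610949895, p(140)=15065878135, p(141)=16670689208, p(142)=18440293320, p(143)=20390982757, p(144)=22540654445, p(145)=24908858009, p(146)=27517052599, p(147)=30388671978, p(148)=33549419497, p(149)=37027355200, p(150)=40853235313, p(151)=45060624582, p(152)=49686288421, p(153)=54770336324, p(154)=60356673280, p(155)=66493182097, p(156)=73232243759, p(157)=80630964769, p(158)=88751778802, p(159)=97662728555, p(160)=107438159466, p(161)=118159068427, p(162)=129913904637, p(163)=142798995930, p(164)=156919475295, p(165)=172389800255, p(166)=189334822579, p(167)=207890420102, p(168)=228204732751, p(169)=250438925115, p(170)=274768617130, p(171)=301384802048.
Final step: p(172) = p(171) + p(170) - p(167) - p(165) + p(160) + p(157) - p(150) - p(146) + p(137) + p(132) - p(121) - p(115) + p(102) + p(95) - p(80) - p(72) + p(55) + p(46) - p(27) - p(17)
= 301384802048 + 274768617130 - 207890420102 - 172389800255 + 107438159466 + 80630964769 - 40853235313 - 27517052599 + 11097645016 + 6620830889 - 2056148051 - 1064144451 + 241265379 + 104651419 - 15796476 - 5392783 + 451276 + 105558 - 3010 - 297
= 330495499613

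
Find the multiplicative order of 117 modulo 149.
148

149 is prime, so ord(117) divides φ(149) = 148.
Divisors of 148: 1, 2, 4, 37, 74, 148.
Repeated squaring: 117^1 ≡ 117, 117^2 ≡ 130, 117^4 ≡ 63, 117^8 ≡ 95, 117^16 ≡ 85, 117^32 ≡ 73, 117^64 ≡ 114, 117^128 ≡ 33 (mod 149).
Test 117^d mod 149 for each divisor d in increasing order:
117^1 ≡ 117
117^2 ≡ 130
117^4 ≡ 63
117^37 = 117^32·117^4·117^1 ≡ 44
117^74 = 117^64·117^8·117^2 ≡ 148
117^148 = 117^128·117^16·117^4 ≡ 1  ← first divisor giving 1
The order is 148.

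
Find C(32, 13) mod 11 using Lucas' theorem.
2

Using Lucas' theorem:
Write n=32 and k=13 in base 11:
n in base 11: [2, 10]
k in base 11: [1, 2]
C(32,13) mod 11 = ∏ C(n_i, k_i) mod 11
Digit binomials (mod 11): C(2,1) = 2; C(10,2) = 45 ≡ 1
Product: 2 × 1 = 2 ≡ 2 (mod 11)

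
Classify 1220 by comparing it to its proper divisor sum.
abundant

Proper divisors of 1220: sum = 1 + 2 + 4 + 5 + 10 + 20 + 61 + 122 + 244 + 305 + 610 = 1384
Since 1384 > 1220, 1220 is abundant.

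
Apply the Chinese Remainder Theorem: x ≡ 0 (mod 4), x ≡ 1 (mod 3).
4

Using Chinese Remainder Theorem:
M = 4 × 3 = 12
M1 = 3, M2 = 4
y1 = 3^(-1) mod 4 = 3
y2 = 4^(-1) mod 3 = 1
x = (0×3×3 + 1×4×1) mod 12 = 4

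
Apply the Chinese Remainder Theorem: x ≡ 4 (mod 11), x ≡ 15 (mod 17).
15

Using Chinese Remainder Theorem:
M = 11 × 17 = 187
M1 = 17, M2 = 11
y1 = 17^(-1) mod 11 = 2
y2 = 11^(-1) mod 17 = 14
x = (4×17×2 + 15×11×14) mod 187 = 15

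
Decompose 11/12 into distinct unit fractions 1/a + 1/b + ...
1/2 + 1/3 + 1/12

Greedy algorithm:
11/12: ceiling(12/11) = 2, use 1/2
5/12: ceiling(12/5) = 3, use 1/3
1/12: ceiling(12/1) = 12, use 1/12
Result: 11/12 = 1/2 + 1/3 + 1/12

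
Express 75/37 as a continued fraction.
[2; 37]

Euclidean algorithm steps:
75 = 2 × 37 + 1
37 = 37 × 1 + 0
Continued fraction: [2; 37]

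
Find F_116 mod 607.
146

Matrix identity: Q^n = [[F_(n+1), F_n], [F_n, F_(n-1)]] with Q = [[1,1],[1,0]].
n = 116 = 1110100₂. Square-and-multiply, entries mod 607:
Q^1 = [[1,1],[1,0]]
Q^3 = (Q^1)²·Q = [[3,2],[2,1]]
Q^7 = (Q^3)²·Q = [[21,13],[13,8]]
Q^14 = (Q^7)² = [[3,377],[377,233]]
Q^29 = (Q^14)²·Q = [[450,100],[100,350]]
Q^58 = (Q^29)² = [[50,483],[483,174]]
Q^116 = (Q^58)² = [[273,146],[146,127]]
F_116 mod 607 = Q^116[0][1] = 146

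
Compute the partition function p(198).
3345365983698

p(n) counts ways to write n as a sum of positive integers (order ignored).
Euler's pentagonal recurrence: p(k) = p(k-1) + p(k-2) - p(k-5) - p(k-7) + p(k-12) + p(k-15) - ... (offsets j(3j∓1)/2, signs ++--, p(0)=1, p(<0)=0).
DP table for k = 0..197: p(0)=1, p(1)=1, p(2)=2, p(3)=3, p(4)=5, p(5)=7, p(6)=11, p(7)=15, p(8)=22, p(9)=30, p(10)=42, p(11)=56, p(12)=77, p(13)=101, p(14)=135, p(15)=176, p(16)=231, p(17)=297, p(18)=385, p(19)=490, p(20)=627, p(21)=792, p(22)=1002, p(23)=1255, p(24)=1575, p(25)=1958, p(26)=2436, p(27)=3010, p(28)=3718, p(29)=4565, p(30)=5604, p(31)=6842, p(32)=8349, p(33)=10143, p(34)=12310, p(35)=14883, p(36)=17977, p(37)=21637, p(38)=26015, p(39)=31185, p(40)=37338, p(41)=44583, p(42)=53174, p(43)=63261, p(44)=75175, p(45)=89134, p(46)=105558, p(47)=124754, p(48)=147273, p(49)=173525, p(50)=204226, p(51)=239943, p(52)=281589, p(53)=329931, p(54)=386155, p(55)=451276, p(56)=526823, p(57)=614154, p(58)=715220, p(59)=831820, p(60)=966467, p(61)=1121505, p(62)=1300156, p(63)=1505499, p(64)=1741630, p(65)=2012558, p(66)=2323520, p(67)=2679689, p(68)=3087735, p(69)=3554345, p(70)=4087968, p(71)=4697205, p(72)=5392783, p(73)=6185689, p(74)=7089500, p(75)=8118264, p(76)=9289091, p(77)=10619863, p(78)=12132164, p(79)=13848650, p(80)=15796476, p(81)=18004327, p(82)=20506255, p(83)=23338469, p(84)=26543660, p(85)=30167357, p(86)=34262962, p(87)=38887673, p(88)=44108109, p(89)=49995925, p(90)=56634173, p(91)=64112359, p(92)=72533807, p(93)=82010177, p(94)=92669720, p(95)=104651419, p(96)=118114304, p(97)=133230930, p(98)=150198136, p(99)=169229875, p(100)=190569292, p(101)=214481126, p(102)=241265379, p(103)=271248950, p(104)=304801365, p(105)=342325709, p(106)=384276336, p(107)=431149389, p(108)=483502844, p(109)=541946240, p(110)=607163746, p(111)=679903203, p(112)=761002156, p(113)=851376628, p(114)=952050665, p(115)=1064144451, p(116)=1188908248, p(117)=1327710076, p(118)=1482074143, p(119)=1653668665, p(120)=1844349560, p(121)=2056148051, p(122)=2291320912, p(123)=2552338241, p(124)=2841940500, p(125)=3163127352, p(126)=3519222692, p(127)=3913864295, p(128)=4351078600, p(129)=4835271870, p(130)=5371315400, p(131)=5964539504, p(132)=6620830889, p(133)=7346629512, p(134)=8149040695, p(135)=9035836076, p(136)=10015581680, p(137)=11097645016, p(138)=12292341831, p(139)=13610949895, p(140)=15065878135, p(141)=16670689208, p(142)=18440293320, p(143)=20390982757, p(144)=22540654445, p(145)=24908858009, p(146)=27517052599, p(147)=30388671978, p(148)=33549419497, p(149)=37027355200, p(150)=40853235313, p(151)=45060624582, p(152)=49686288421, p(153)=54770336324, p(154)=60356673280, p(155)=66493182097, p(156)=73232243759, p(157)=80630964769, p(158)=88751778802, p(159)=97662728555, p(160)=107438159466, p(161)=118159068427, p(162)=129913904637, p(163)=142798995930, p(164)=156919475295, p(165)=172389800255, p(166)=189334822579, p(167)=207890420102, p(168)=228204732751, p(169)=250438925115, p(170)=274768617130, p(171)=301384802048, p(172)=330495499613, p(173)=362326859895, p(174)=397125074750, p(175)=435157697830, p(176)=476715857290, p(177)=522115831195, p(178)=571701605655, p(179)=625846753120, p(180)=684957390936, p(181)=749474411781, p(182)=819876908323, p(183)=896684817527, p(184)=980462880430, p(185)=1071823774337, p(186)=1171432692373, p(187)=1280011042268, p(188)=1398341745571, p(189)=1527273599625, p(190)=1667727404093, p(191)=1820701100652, p(192)=1987276856363, p(193)=2168627105469, p(194)=2366022741845, p(195)=2580840212973, p(196)=2814570987591, p(197)=3068829878530.
Final step: p(198) = p(197) + p(196) - p(193) - p(191) + p(186) + p(183) - p(176) - p(172) + p(163) + p(158) - p(147) - p(141) + p(128) + p(121) - p(106) - p(98) + p(81) + p(72) - p(53) - p(43) + p(22) + p(11)
= 3068829878530 + 2814570987591 - 2168627105469 - 1820701100652 + 1171432692373 + 896684817527 - 476715857290 - 330495499613 + 142798995930 + 88751778802 - 30388671978 - 16670689208 + 4351078600 + 2056148051 - 384276336 - 150198136 + 18004327 + 5392783 - 329931 - 63261 + 1002 + 56
= 3345365983698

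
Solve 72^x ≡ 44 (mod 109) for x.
7

Baby-step giant-step with step n = ⌈√109⌉ = 11.
Baby steps 72^j mod 109 (j:value) for j=0..10: 0:1, 1:72, 2:61, 3:32, 4:15, 5:99, 6:43, 7:44, 8:7, 9:68, 10:100.
h = 44 is already in the table at j=7, so x = 7.
Check: 72^7 ≡ 44 (mod 109).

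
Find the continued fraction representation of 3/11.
[0; 3, 1, 2]

Euclidean algorithm steps:
3 = 0 × 11 + 3
11 = 3 × 3 + 2
3 = 1 × 2 + 1
2 = 2 × 1 + 0
Continued fraction: [0; 3, 1, 2]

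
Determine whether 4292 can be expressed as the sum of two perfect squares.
14² + 64² (a=14, b=64)

Factorization: 4292 = 2^2 × 29 × 37
By Fermat: n is sum of two squares iff every prime p ≡ 3 (mod 4) appears to even power.
All primes ≡ 3 (mod 4) appear to even power.
Search a = 0, 1, 2, … for 4292 - a² a perfect square: first hit at a = 14: 4292 - 196 = 4096 = 64².
4292 = 14² + 64² = 196 + 4096 ✓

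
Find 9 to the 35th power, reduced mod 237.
99

Repeated squaring. Binary of 35 = 100011.
9^1 ≡ 9 (mod 237); 9^2 ≡ 81 (mod 237); 9^4 ≡ 162 (mod 237); 9^8 ≡ 174 (mod 237); 9^16 ≡ 177 (mod 237); 9^32 ≡ 45 (mod 237)
9^35 = 9^1 × 9^2 × 9^32 ≡ 99 (mod 237)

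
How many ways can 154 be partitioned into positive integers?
60356673280

p(n) counts ways to write n as a sum of positive integers (order ignored).
Euler's pentagonal recurrence: p(k) = p(k-1) + p(k-2) - p(k-5) - p(k-7) + p(k-12) + p(k-15) - ... (offsets j(3j∓1)/2, signs ++--, p(0)=1, p(<0)=0).
DP table for k = 0..153: p(0)=1, p(1)=1, p(2)=2, p(3)=3, p(4)=5, p(5)=7, p(6)=11, p(7)=15, p(8)=22, p(9)=30, p(10)=42, p(11)=56, p(12)=77, p(13)=101, p(14)=135, p(15)=176, p(16)=231, p(17)=297, p(18)=385, p(19)=490, p(20)=627, p(21)=792, p(22)=1002, p(23)=1255, p(24)=1575, p(25)=1958, p(26)=2436, p(27)=3010, p(28)=3718, p(29)=4565, p(30)=5604, p(31)=6842, p(32)=8349, p(33)=10143, p(34)=12310, p(35)=14883, p(36)=17977, p(37)=21637, p(38)=26015, p(39)=31185, p(40)=37338, p(41)=44583, p(42)=53174, p(43)=63261, p(44)=75175, p(45)=89134, p(46)=105558, p(47)=124754, p(48)=147273, p(49)=173525, p(50)=204226, p(51)=239943, p(52)=281589, p(53)=329931, p(54)=386155, p(55)=451276, p(56)=526823, p(57)=614154, p(58)=715220, p(59)=831820, p(60)=966467, p(61)=1121505, p(62)=1300156, p(63)=1505499, p(64)=1741630, p(65)=2012558, p(66)=2323520, p(67)=2679689, p(68)=3087735, p(69)=3554345, p(70)=4087968, p(71)=4697205, p(72)=5392783, p(73)=6185689, p(74)=7089500, p(75)=8118264, p(76)=9289091, p(77)=10619863, p(78)=12132164, p(79)=13848650, p(80)=15796476, p(81)=18004327, p(82)=20506255, p(83)=23338469, p(84)=26543660, p(85)=30167357, p(86)=34262962, p(87)=38887673, p(88)=44108109, p(89)=49995925, p(90)=56634173, p(91)=64112359, p(92)=72533807, p(93)=82010177, p(94)=92669720, p(95)=104651419, p(96)=118114304, p(97)=133230930, p(98)=150198136, p(99)=169229875, p(100)=190569292, p(101)=214481126, p(102)=241265379, p(103)=271248950, p(104)=304801365, p(105)=342325709, p(106)=384276336, p(107)=431149389, p(108)=483502844, p(109)=541946240, p(110)=607163746, p(111)=679903203, p(112)=761002156, p(113)=851376628, p(114)=952050665, p(115)=1064144451, p(116)=1188908248, p(117)=1327710076, p(118)=1482074143, p(119)=1653668665, p(120)=1844349560, p(121)=2056148051, p(122)=2291320912, p(123)=2552338241, p(124)=2841940500, p(125)=3163127352, p(126)=3519222692, p(127)=3913864295, p(128)=4351078600, p(129)=4835271870, p(130)=5371315400, p(131)=5964539504, p(132)=6620830889, p(133)=7346629512, p(134)=8149040695, p(135)=9035836076, p(136)=10015581680, p(137)=11097645016, p(138)=12292341831, p(139)=13610949895, p(140)=15065878135, p(141)=16670689208, p(142)=18440293320, p(143)=20390982757, p(144)=22540654445, p(145)=24908858009, p(146)=27517052599, p(147)=30388671978, p(148)=33549419497, p(149)=37027355200, p(150)=40853235313, p(151)=45060624582, p(152)=49686288421, p(153)=54770336324.
Final step: p(154) = p(153) + p(152) - p(149) - p(147) + p(142) + p(139) - p(132) - p(128) + p(119) + p(114) - p(103) - p(97) + p(84) + p(77) - p(62) - p(54) + p(37) + p(28) - p(9)
= 54770336324 + 49686288421 - 37027355200 - 30388671978 + 18440293320 + 13610949895 - 6620830889 - 4351078600 + 1653668665 + 952050665 - 271248950 - 133230930 + 26543660 + 10619863 - 1300156 - 386155 + 21637 + 3718 - 30
= 60356673280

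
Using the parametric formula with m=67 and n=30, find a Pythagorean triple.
(3589, 4020, 5389)

Euclid's formula: a = m² - n², b = 2mn, c = m² + n²
m = 67, n = 30
a = 67² - 30² = 4489 - 900 = 3589
b = 2 × 67 × 30 = 4020
c = 67² + 30² = 4489 + 900 = 5389
Verification: 3589² + 4020² = 12880921 + 16160400 = 29041321 = 5389² ✓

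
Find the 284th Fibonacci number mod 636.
153

Matrix identity: Q^n = [[F_(n+1), F_n], [F_n, F_(n-1)]] with Q = [[1,1],[1,0]].
n = 284 = 100011100₂. Square-and-multiply, entries mod 636:
Q^1 = [[1,1],[1,0]]
Q^2 = (Q^1)² = [[2,1],[1,1]]
Q^4 = (Q^2)² = [[5,3],[3,2]]
Q^8 = (Q^4)² = [[34,21],[21,13]]
Q^17 = (Q^8)²·Q = [[40,325],[325,351]]
Q^35 = (Q^17)²·Q = [[252,377],[377,511]]
Q^71 = (Q^35)²·Q = [[384,205],[205,179]]
Q^142 = (Q^71)² = [[589,299],[299,290]]
Q^284 = (Q^142)² = [[26,153],[153,509]]
F_284 mod 636 = Q^284[0][1] = 153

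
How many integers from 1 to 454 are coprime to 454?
226

454 = 2 × 227
φ(n) = n × ∏(1 - 1/p) for each prime p dividing n
φ(454) = 454 × (1 - 1/2) × (1 - 1/227) = 226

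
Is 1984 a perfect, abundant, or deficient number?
abundant

Proper divisors of 1984: sum = 1 + 2 + 4 + 8 + 16 + 31 + 32 + 62 + 64 + 124 + 248 + 496 + 992 = 2080
Since 2080 > 1984, 1984 is abundant.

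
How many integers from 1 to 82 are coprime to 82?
40

82 = 2 × 41
φ(n) = n × ∏(1 - 1/p) for each prime p dividing n
φ(82) = 82 × (1 - 1/2) × (1 - 1/41) = 40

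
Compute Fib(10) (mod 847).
55

Matrix identity: Q^n = [[F_(n+1), F_n], [F_n, F_(n-1)]] with Q = [[1,1],[1,0]].
n = 10 = 1010₂. Square-and-multiply, entries mod 847:
Q^1 = [[1,1],[1,0]]
Q^2 = (Q^1)² = [[2,1],[1,1]]
Q^5 = (Q^2)²·Q = [[8,5],[5,3]]
Q^10 = (Q^5)² = [[89,55],[55,34]]
F_10 mod 847 = Q^10[0][1] = 55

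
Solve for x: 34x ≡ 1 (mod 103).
100

gcd(34, 103) = 1, so the inverse exists.
Extended Euclidean algorithm on (103, 34):
103 = 3 × 34 + 1  ⟹  1 = (1)·103 + (-3)·34
So (-3)·34 ≡ 1 (mod 103), i.e. 34^(-1) ≡ -3 ≡ 100 (mod 103).
Check: 34 × 100 = 3400 ≡ 1 (mod 103)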